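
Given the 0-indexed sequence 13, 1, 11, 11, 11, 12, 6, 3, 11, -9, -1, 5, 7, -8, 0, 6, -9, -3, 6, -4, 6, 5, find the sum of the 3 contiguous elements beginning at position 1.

Elements at indices 1..3: 1, 11, 11
sum(1, 11, 11) = 23

23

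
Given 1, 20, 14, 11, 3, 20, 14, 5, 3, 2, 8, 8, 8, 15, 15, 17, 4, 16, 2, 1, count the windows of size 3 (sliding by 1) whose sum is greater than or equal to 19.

(1, 20, 14) → sum 35  ≥ 19 ✓
(20, 14, 11) → sum 45  ≥ 19 ✓
(14, 11, 3) → sum 28  ≥ 19 ✓
(11, 3, 20) → sum 34  ≥ 19 ✓
(3, 20, 14) → sum 37  ≥ 19 ✓
(20, 14, 5) → sum 39  ≥ 19 ✓
(14, 5, 3) → sum 22  ≥ 19 ✓
(5, 3, 2) → sum 10
(3, 2, 8) → sum 13
(2, 8, 8) → sum 18
(8, 8, 8) → sum 24  ≥ 19 ✓
(8, 8, 15) → sum 31  ≥ 19 ✓
(8, 15, 15) → sum 38  ≥ 19 ✓
(15, 15, 17) → sum 47  ≥ 19 ✓
(15, 17, 4) → sum 36  ≥ 19 ✓
(17, 4, 16) → sum 37  ≥ 19 ✓
(4, 16, 2) → sum 22  ≥ 19 ✓
(16, 2, 1) → sum 19  ≥ 19 ✓
15 windows satisfy the condition.

15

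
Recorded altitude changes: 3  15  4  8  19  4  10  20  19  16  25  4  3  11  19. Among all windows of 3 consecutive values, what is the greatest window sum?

60

(3, 15, 4) → sum 22
(15, 4, 8) → sum 27
(4, 8, 19) → sum 31
(8, 19, 4) → sum 31
(19, 4, 10) → sum 33
(4, 10, 20) → sum 34
(10, 20, 19) → sum 49
(20, 19, 16) → sum 55
(19, 16, 25) → sum 60
(16, 25, 4) → sum 45
(25, 4, 3) → sum 32
(4, 3, 11) → sum 18
(3, 11, 19) → sum 33
Greatest of these is 60.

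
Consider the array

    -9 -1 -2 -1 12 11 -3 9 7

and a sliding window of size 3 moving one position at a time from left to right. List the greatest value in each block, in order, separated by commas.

(-9, -1, -2) → max -1
(-1, -2, -1) → max -1
(-2, -1, 12) → max 12
(-1, 12, 11) → max 12
(12, 11, -3) → max 12
(11, -3, 9) → max 11
(-3, 9, 7) → max 9

-1, -1, 12, 12, 12, 11, 9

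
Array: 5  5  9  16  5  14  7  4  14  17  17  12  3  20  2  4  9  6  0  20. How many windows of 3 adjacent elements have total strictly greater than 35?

(5, 5, 9) → sum 19
(5, 9, 16) → sum 30
(9, 16, 5) → sum 30
(16, 5, 14) → sum 35
(5, 14, 7) → sum 26
(14, 7, 4) → sum 25
(7, 4, 14) → sum 25
(4, 14, 17) → sum 35
(14, 17, 17) → sum 48  > 35 ✓
(17, 17, 12) → sum 46  > 35 ✓
(17, 12, 3) → sum 32
(12, 3, 20) → sum 35
(3, 20, 2) → sum 25
(20, 2, 4) → sum 26
(2, 4, 9) → sum 15
(4, 9, 6) → sum 19
(9, 6, 0) → sum 15
(6, 0, 20) → sum 26
2 windows satisfy the condition.

2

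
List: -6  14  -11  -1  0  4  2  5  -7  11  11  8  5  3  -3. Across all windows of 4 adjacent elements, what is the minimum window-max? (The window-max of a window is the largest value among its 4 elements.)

Each size-4 window and its max:
(-6, 14, -11, -1) → max 14
(14, -11, -1, 0) → max 14
(-11, -1, 0, 4) → max 4
(-1, 0, 4, 2) → max 4
(0, 4, 2, 5) → max 5
(4, 2, 5, -7) → max 5
(2, 5, -7, 11) → max 11
(5, -7, 11, 11) → max 11
(-7, 11, 11, 8) → max 11
(11, 11, 8, 5) → max 11
(11, 8, 5, 3) → max 11
(8, 5, 3, -3) → max 8
Minimum of these is 4.

4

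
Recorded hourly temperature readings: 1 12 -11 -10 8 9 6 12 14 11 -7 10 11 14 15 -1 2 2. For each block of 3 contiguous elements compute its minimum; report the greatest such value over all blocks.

11

1 12 -11 → min -11
12 -11 -10 → min -11
-11 -10 8 → min -11
-10 8 9 → min -10
8 9 6 → min 6
9 6 12 → min 6
6 12 14 → min 6
12 14 11 → min 11
14 11 -7 → min -7
11 -7 10 → min -7
-7 10 11 → min -7
10 11 14 → min 10
11 14 15 → min 11
14 15 -1 → min -1
15 -1 2 → min -1
-1 2 2 → min -1
Greatest of these is 11.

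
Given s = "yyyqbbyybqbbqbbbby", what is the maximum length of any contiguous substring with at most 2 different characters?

9

Extend right; when distinct count exceeds 2, shrink from the left:
[y] 1 distinct, len 1
[y, y] 1 distinct, len 2
[y, y, y] 1 distinct, len 3
[y, y, y, q] 2 distinct, len 4
[q, b] 2 distinct, len 2
[q, b, b] 2 distinct, len 3
[b, b, y] 2 distinct, len 3
[b, b, y, y] 2 distinct, len 4
[b, b, y, y, b] 2 distinct, len 5
[b, q] 2 distinct, len 2
[b, q, b] 2 distinct, len 3
[b, q, b, b] 2 distinct, len 4
[b, q, b, b, q] 2 distinct, len 5
[b, q, b, b, q, b] 2 distinct, len 6
[b, q, b, b, q, b, b] 2 distinct, len 7
[b, q, b, b, q, b, b, b] 2 distinct, len 8
[b, q, b, b, q, b, b, b, b] 2 distinct, len 9
[b, b, b, b, y] 2 distinct, len 5
Longest length with ≤2 distinct: 9.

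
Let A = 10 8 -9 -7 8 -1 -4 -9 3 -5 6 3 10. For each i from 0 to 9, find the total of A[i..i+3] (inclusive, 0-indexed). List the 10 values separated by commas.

2, 0, -9, -4, -6, -11, -15, -5, 7, 14

Sliding a size-4 window across the 13 values:
[10, 8, -9, -7] → sum 2
[8, -9, -7, 8] → sum 0
[-9, -7, 8, -1] → sum -9
[-7, 8, -1, -4] → sum -4
[8, -1, -4, -9] → sum -6
[-1, -4, -9, 3] → sum -11
[-4, -9, 3, -5] → sum -15
[-9, 3, -5, 6] → sum -5
[3, -5, 6, 3] → sum 7
[-5, 6, 3, 10] → sum 14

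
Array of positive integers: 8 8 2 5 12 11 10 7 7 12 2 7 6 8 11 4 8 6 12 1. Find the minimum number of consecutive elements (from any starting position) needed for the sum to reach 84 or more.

11

add 8: running sum 8 < 84
add 8: running sum 16 < 84
add 2: running sum 18 < 84
add 5: running sum 23 < 84
add 12: running sum 35 < 84
add 11: running sum 46 < 84
add 10: running sum 56 < 84
add 7: running sum 63 < 84
add 7: running sum 70 < 84
add 12: running sum 82 < 84
end 10: [8, 8, 2, 5, 12, 11, 10, 7, 7, 12, 2] sum 84, len 11
end 11: [8, 8, 2, 5, 12, 11, 10, 7, 7, 12, 2, 7] sum 91, len 12
end 12: [8, 2, 5, 12, 11, 10, 7, 7, 12, 2, 7, 6] sum 89, len 12
end 13: [5, 12, 11, 10, 7, 7, 12, 2, 7, 6, 8] sum 87, len 11
end 14: [12, 11, 10, 7, 7, 12, 2, 7, 6, 8, 11] sum 93, len 11
end 15: [11, 10, 7, 7, 12, 2, 7, 6, 8, 11, 4] sum 85, len 11
end 16: [11, 10, 7, 7, 12, 2, 7, 6, 8, 11, 4, 8] sum 93, len 12
end 17: [10, 7, 7, 12, 2, 7, 6, 8, 11, 4, 8, 6] sum 88, len 12
end 18: [7, 7, 12, 2, 7, 6, 8, 11, 4, 8, 6, 12] sum 90, len 12
end 19: [7, 12, 2, 7, 6, 8, 11, 4, 8, 6, 12, 1] sum 84, len 12
Shortest qualifying length: 11.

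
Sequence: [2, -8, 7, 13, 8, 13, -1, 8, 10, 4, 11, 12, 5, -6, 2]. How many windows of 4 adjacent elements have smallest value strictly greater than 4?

1

2 -8 7 13 → min -8
-8 7 13 8 → min -8
7 13 8 13 → min 7  > 4 ✓
13 8 13 -1 → min -1
8 13 -1 8 → min -1
13 -1 8 10 → min -1
-1 8 10 4 → min -1
8 10 4 11 → min 4
10 4 11 12 → min 4
4 11 12 5 → min 4
11 12 5 -6 → min -6
12 5 -6 2 → min -6
1 window satisfy the condition.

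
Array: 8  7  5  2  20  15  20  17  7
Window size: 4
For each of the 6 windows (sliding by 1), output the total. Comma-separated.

(8, 7, 5, 2) → sum 22
(7, 5, 2, 20) → sum 34
(5, 2, 20, 15) → sum 42
(2, 20, 15, 20) → sum 57
(20, 15, 20, 17) → sum 72
(15, 20, 17, 7) → sum 59

22, 34, 42, 57, 72, 59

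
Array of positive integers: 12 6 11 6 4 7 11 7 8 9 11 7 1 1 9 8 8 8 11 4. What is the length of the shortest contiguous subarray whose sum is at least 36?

add 12: running sum 12 < 36
add 6: running sum 18 < 36
add 11: running sum 29 < 36
add 6: running sum 35 < 36
add 4: shortest ending here [12, 6, 11, 6, 4] sum 39, len 5
add 7: shortest ending here [12, 6, 11, 6, 4, 7] sum 46, len 6
add 11: shortest ending here [11, 6, 4, 7, 11] sum 39, len 5
add 7: shortest ending here [11, 6, 4, 7, 11, 7] sum 46, len 6
add 8: shortest ending here [4, 7, 11, 7, 8] sum 37, len 5
add 9: shortest ending here [7, 11, 7, 8, 9] sum 42, len 5
add 11: shortest ending here [11, 7, 8, 9, 11] sum 46, len 5
add 7: shortest ending here [7, 8, 9, 11, 7] sum 42, len 5
add 1: shortest ending here [8, 9, 11, 7, 1] sum 36, len 5
add 1: shortest ending here [8, 9, 11, 7, 1, 1] sum 37, len 6
add 9: shortest ending here [9, 11, 7, 1, 1, 9] sum 38, len 6
add 8: shortest ending here [11, 7, 1, 1, 9, 8] sum 37, len 6
add 8: shortest ending here [11, 7, 1, 1, 9, 8, 8] sum 45, len 7
add 8: shortest ending here [7, 1, 1, 9, 8, 8, 8] sum 42, len 7
add 11: shortest ending here [9, 8, 8, 8, 11] sum 44, len 5
add 4: shortest ending here [8, 8, 8, 11, 4] sum 39, len 5
Shortest qualifying length: 5.

5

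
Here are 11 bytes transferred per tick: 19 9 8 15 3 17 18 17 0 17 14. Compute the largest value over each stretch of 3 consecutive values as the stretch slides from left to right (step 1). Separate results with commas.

(19, 9, 8) → max 19
(9, 8, 15) → max 15
(8, 15, 3) → max 15
(15, 3, 17) → max 17
(3, 17, 18) → max 18
(17, 18, 17) → max 18
(18, 17, 0) → max 18
(17, 0, 17) → max 17
(0, 17, 14) → max 17

19, 15, 15, 17, 18, 18, 18, 17, 17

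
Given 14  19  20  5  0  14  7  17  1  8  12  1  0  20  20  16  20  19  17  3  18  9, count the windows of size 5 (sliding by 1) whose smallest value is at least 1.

(14, 19, 20, 5, 0) → min 0
(19, 20, 5, 0, 14) → min 0
(20, 5, 0, 14, 7) → min 0
(5, 0, 14, 7, 17) → min 0
(0, 14, 7, 17, 1) → min 0
(14, 7, 17, 1, 8) → min 1  ≥ 1 ✓
(7, 17, 1, 8, 12) → min 1  ≥ 1 ✓
(17, 1, 8, 12, 1) → min 1  ≥ 1 ✓
(1, 8, 12, 1, 0) → min 0
(8, 12, 1, 0, 20) → min 0
(12, 1, 0, 20, 20) → min 0
(1, 0, 20, 20, 16) → min 0
(0, 20, 20, 16, 20) → min 0
(20, 20, 16, 20, 19) → min 16  ≥ 1 ✓
(20, 16, 20, 19, 17) → min 16  ≥ 1 ✓
(16, 20, 19, 17, 3) → min 3  ≥ 1 ✓
(20, 19, 17, 3, 18) → min 3  ≥ 1 ✓
(19, 17, 3, 18, 9) → min 3  ≥ 1 ✓
8 windows satisfy the condition.

8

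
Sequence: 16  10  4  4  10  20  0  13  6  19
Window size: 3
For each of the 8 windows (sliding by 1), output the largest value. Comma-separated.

(16, 10, 4) → max 16
(10, 4, 4) → max 10
(4, 4, 10) → max 10
(4, 10, 20) → max 20
(10, 20, 0) → max 20
(20, 0, 13) → max 20
(0, 13, 6) → max 13
(13, 6, 19) → max 19

16, 10, 10, 20, 20, 20, 13, 19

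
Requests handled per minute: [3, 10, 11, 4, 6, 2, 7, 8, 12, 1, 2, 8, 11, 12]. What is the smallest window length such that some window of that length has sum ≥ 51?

add 3: running sum 3 < 51
add 10: running sum 13 < 51
add 11: running sum 24 < 51
add 4: running sum 28 < 51
add 6: running sum 34 < 51
add 2: running sum 36 < 51
add 7: running sum 43 < 51
add 8: shortest ending here [3, 10, 11, 4, 6, 2, 7, 8] sum 51, len 8
add 12: shortest ending here [10, 11, 4, 6, 2, 7, 8, 12] sum 60, len 8
add 1: shortest ending here [11, 4, 6, 2, 7, 8, 12, 1] sum 51, len 8
add 2: shortest ending here [11, 4, 6, 2, 7, 8, 12, 1, 2] sum 53, len 9
add 8: shortest ending here [11, 4, 6, 2, 7, 8, 12, 1, 2, 8] sum 61, len 10
add 11: shortest ending here [2, 7, 8, 12, 1, 2, 8, 11] sum 51, len 8
add 12: shortest ending here [8, 12, 1, 2, 8, 11, 12] sum 54, len 7
Shortest qualifying length: 7.

7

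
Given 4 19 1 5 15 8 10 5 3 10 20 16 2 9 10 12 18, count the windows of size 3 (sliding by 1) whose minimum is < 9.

12

(4, 19, 1) → min 1  < 9 ✓
(19, 1, 5) → min 1  < 9 ✓
(1, 5, 15) → min 1  < 9 ✓
(5, 15, 8) → min 5  < 9 ✓
(15, 8, 10) → min 8  < 9 ✓
(8, 10, 5) → min 5  < 9 ✓
(10, 5, 3) → min 3  < 9 ✓
(5, 3, 10) → min 3  < 9 ✓
(3, 10, 20) → min 3  < 9 ✓
(10, 20, 16) → min 10
(20, 16, 2) → min 2  < 9 ✓
(16, 2, 9) → min 2  < 9 ✓
(2, 9, 10) → min 2  < 9 ✓
(9, 10, 12) → min 9
(10, 12, 18) → min 10
12 windows satisfy the condition.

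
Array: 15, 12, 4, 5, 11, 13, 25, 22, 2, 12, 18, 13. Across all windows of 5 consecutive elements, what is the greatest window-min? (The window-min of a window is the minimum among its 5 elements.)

[15, 12, 4, 5, 11] → min 4
[12, 4, 5, 11, 13] → min 4
[4, 5, 11, 13, 25] → min 4
[5, 11, 13, 25, 22] → min 5
[11, 13, 25, 22, 2] → min 2
[13, 25, 22, 2, 12] → min 2
[25, 22, 2, 12, 18] → min 2
[22, 2, 12, 18, 13] → min 2
Greatest of these is 5.

5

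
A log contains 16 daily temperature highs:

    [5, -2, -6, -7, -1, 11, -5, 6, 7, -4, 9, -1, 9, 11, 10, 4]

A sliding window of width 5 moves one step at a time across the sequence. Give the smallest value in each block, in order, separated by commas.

5 -2 -6 -7 -1 → min -7
-2 -6 -7 -1 11 → min -7
-6 -7 -1 11 -5 → min -7
-7 -1 11 -5 6 → min -7
-1 11 -5 6 7 → min -5
11 -5 6 7 -4 → min -5
-5 6 7 -4 9 → min -5
6 7 -4 9 -1 → min -4
7 -4 9 -1 9 → min -4
-4 9 -1 9 11 → min -4
9 -1 9 11 10 → min -1
-1 9 11 10 4 → min -1

-7, -7, -7, -7, -5, -5, -5, -4, -4, -4, -1, -1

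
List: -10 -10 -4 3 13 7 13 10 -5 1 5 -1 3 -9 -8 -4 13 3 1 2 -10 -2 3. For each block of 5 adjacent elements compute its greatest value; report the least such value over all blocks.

[-10, -10, -4, 3, 13] → max 13
[-10, -4, 3, 13, 7] → max 13
[-4, 3, 13, 7, 13] → max 13
[3, 13, 7, 13, 10] → max 13
[13, 7, 13, 10, -5] → max 13
[7, 13, 10, -5, 1] → max 13
[13, 10, -5, 1, 5] → max 13
[10, -5, 1, 5, -1] → max 10
[-5, 1, 5, -1, 3] → max 5
[1, 5, -1, 3, -9] → max 5
[5, -1, 3, -9, -8] → max 5
[-1, 3, -9, -8, -4] → max 3
[3, -9, -8, -4, 13] → max 13
[-9, -8, -4, 13, 3] → max 13
[-8, -4, 13, 3, 1] → max 13
[-4, 13, 3, 1, 2] → max 13
[13, 3, 1, 2, -10] → max 13
[3, 1, 2, -10, -2] → max 3
[1, 2, -10, -2, 3] → max 3
Least of these is 3.

3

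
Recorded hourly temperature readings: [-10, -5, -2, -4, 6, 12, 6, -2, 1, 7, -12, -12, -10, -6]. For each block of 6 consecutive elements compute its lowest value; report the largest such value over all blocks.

Window mins for each of the 9 positions:
[-10, -5, -2, -4, 6, 12] → min -10
[-5, -2, -4, 6, 12, 6] → min -5
[-2, -4, 6, 12, 6, -2] → min -4
[-4, 6, 12, 6, -2, 1] → min -4
[6, 12, 6, -2, 1, 7] → min -2
[12, 6, -2, 1, 7, -12] → min -12
[6, -2, 1, 7, -12, -12] → min -12
[-2, 1, 7, -12, -12, -10] → min -12
[1, 7, -12, -12, -10, -6] → min -12
Largest of these is -2.

-2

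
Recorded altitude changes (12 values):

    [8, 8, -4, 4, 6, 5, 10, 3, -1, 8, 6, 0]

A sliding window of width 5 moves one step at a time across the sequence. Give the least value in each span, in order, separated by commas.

Sliding a size-5 window across the 12 values:
8 8 -4 4 6 → min -4
8 -4 4 6 5 → min -4
-4 4 6 5 10 → min -4
4 6 5 10 3 → min 3
6 5 10 3 -1 → min -1
5 10 3 -1 8 → min -1
10 3 -1 8 6 → min -1
3 -1 8 6 0 → min -1

-4, -4, -4, 3, -1, -1, -1, -1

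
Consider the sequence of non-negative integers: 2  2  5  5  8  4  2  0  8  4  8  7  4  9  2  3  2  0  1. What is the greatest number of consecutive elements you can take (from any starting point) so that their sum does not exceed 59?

14

add 2: [2] sum 2, len 1
add 2: [2, 2] sum 4, len 2
add 5: [2, 2, 5] sum 9, len 3
add 5: [2, 2, 5, 5] sum 14, len 4
add 8: [2, 2, 5, 5, 8] sum 22, len 5
add 4: [2, 2, 5, 5, 8, 4] sum 26, len 6
add 2: [2, 2, 5, 5, 8, 4, 2] sum 28, len 7
add 0: [2, 2, 5, 5, 8, 4, 2, 0] sum 28, len 8
add 8: [2, 2, 5, 5, 8, 4, 2, 0, 8] sum 36, len 9
add 4: [2, 2, 5, 5, 8, 4, 2, 0, 8, 4] sum 40, len 10
add 8: [2, 2, 5, 5, 8, 4, 2, 0, 8, 4, 8] sum 48, len 11
add 7: [2, 2, 5, 5, 8, 4, 2, 0, 8, 4, 8, 7] sum 55, len 12
add 4: [2, 2, 5, 5, 8, 4, 2, 0, 8, 4, 8, 7, 4] sum 59, len 13
add 9: [5, 8, 4, 2, 0, 8, 4, 8, 7, 4, 9] sum 59, len 11
add 2: [8, 4, 2, 0, 8, 4, 8, 7, 4, 9, 2] sum 56, len 11
add 3: [8, 4, 2, 0, 8, 4, 8, 7, 4, 9, 2, 3] sum 59, len 12
add 2: [4, 2, 0, 8, 4, 8, 7, 4, 9, 2, 3, 2] sum 53, len 12
add 0: [4, 2, 0, 8, 4, 8, 7, 4, 9, 2, 3, 2, 0] sum 53, len 13
add 1: [4, 2, 0, 8, 4, 8, 7, 4, 9, 2, 3, 2, 0, 1] sum 54, len 14
Longest length seen: 14.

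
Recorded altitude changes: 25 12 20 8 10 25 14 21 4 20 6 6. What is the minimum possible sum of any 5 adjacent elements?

57

[25, 12, 20, 8, 10] → sum 75
[12, 20, 8, 10, 25] → sum 75
[20, 8, 10, 25, 14] → sum 77
[8, 10, 25, 14, 21] → sum 78
[10, 25, 14, 21, 4] → sum 74
[25, 14, 21, 4, 20] → sum 84
[14, 21, 4, 20, 6] → sum 65
[21, 4, 20, 6, 6] → sum 57
Minimum of these is 57.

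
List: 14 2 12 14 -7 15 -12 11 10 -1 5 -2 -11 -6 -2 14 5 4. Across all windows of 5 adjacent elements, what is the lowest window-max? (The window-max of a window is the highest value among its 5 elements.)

5

Each size-5 window and its max:
(14, 2, 12, 14, -7) → max 14
(2, 12, 14, -7, 15) → max 15
(12, 14, -7, 15, -12) → max 15
(14, -7, 15, -12, 11) → max 15
(-7, 15, -12, 11, 10) → max 15
(15, -12, 11, 10, -1) → max 15
(-12, 11, 10, -1, 5) → max 11
(11, 10, -1, 5, -2) → max 11
(10, -1, 5, -2, -11) → max 10
(-1, 5, -2, -11, -6) → max 5
(5, -2, -11, -6, -2) → max 5
(-2, -11, -6, -2, 14) → max 14
(-11, -6, -2, 14, 5) → max 14
(-6, -2, 14, 5, 4) → max 14
Lowest of these is 5.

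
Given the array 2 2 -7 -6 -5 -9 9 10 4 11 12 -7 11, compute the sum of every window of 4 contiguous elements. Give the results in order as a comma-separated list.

Sliding a size-4 window across the 13 values:
[2, 2, -7, -6] → sum -9
[2, -7, -6, -5] → sum -16
[-7, -6, -5, -9] → sum -27
[-6, -5, -9, 9] → sum -11
[-5, -9, 9, 10] → sum 5
[-9, 9, 10, 4] → sum 14
[9, 10, 4, 11] → sum 34
[10, 4, 11, 12] → sum 37
[4, 11, 12, -7] → sum 20
[11, 12, -7, 11] → sum 27

-9, -16, -27, -11, 5, 14, 34, 37, 20, 27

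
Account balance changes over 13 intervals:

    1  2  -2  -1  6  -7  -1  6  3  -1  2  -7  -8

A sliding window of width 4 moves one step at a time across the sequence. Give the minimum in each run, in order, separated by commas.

-2, -2, -7, -7, -7, -7, -1, -1, -7, -8

Sliding a size-4 window across the 13 values:
[1, 2, -2, -1] → min -2
[2, -2, -1, 6] → min -2
[-2, -1, 6, -7] → min -7
[-1, 6, -7, -1] → min -7
[6, -7, -1, 6] → min -7
[-7, -1, 6, 3] → min -7
[-1, 6, 3, -1] → min -1
[6, 3, -1, 2] → min -1
[3, -1, 2, -7] → min -7
[-1, 2, -7, -8] → min -8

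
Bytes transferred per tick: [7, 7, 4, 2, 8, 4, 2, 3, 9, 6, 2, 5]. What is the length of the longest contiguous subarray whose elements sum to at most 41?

add 7: [7] sum 7, len 1
add 7: [7, 7] sum 14, len 2
add 4: [7, 7, 4] sum 18, len 3
add 2: [7, 7, 4, 2] sum 20, len 4
add 8: [7, 7, 4, 2, 8] sum 28, len 5
add 4: [7, 7, 4, 2, 8, 4] sum 32, len 6
add 2: [7, 7, 4, 2, 8, 4, 2] sum 34, len 7
add 3: [7, 7, 4, 2, 8, 4, 2, 3] sum 37, len 8
add 9: [7, 4, 2, 8, 4, 2, 3, 9] sum 39, len 8
add 6: [4, 2, 8, 4, 2, 3, 9, 6] sum 38, len 8
add 2: [4, 2, 8, 4, 2, 3, 9, 6, 2] sum 40, len 9
add 5: [2, 8, 4, 2, 3, 9, 6, 2, 5] sum 41, len 9
Longest length seen: 9.

9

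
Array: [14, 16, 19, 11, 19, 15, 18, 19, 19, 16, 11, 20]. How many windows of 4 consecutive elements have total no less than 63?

8

14 16 19 11 → sum 60
16 19 11 19 → sum 65  ≥ 63 ✓
19 11 19 15 → sum 64  ≥ 63 ✓
11 19 15 18 → sum 63  ≥ 63 ✓
19 15 18 19 → sum 71  ≥ 63 ✓
15 18 19 19 → sum 71  ≥ 63 ✓
18 19 19 16 → sum 72  ≥ 63 ✓
19 19 16 11 → sum 65  ≥ 63 ✓
19 16 11 20 → sum 66  ≥ 63 ✓
8 windows satisfy the condition.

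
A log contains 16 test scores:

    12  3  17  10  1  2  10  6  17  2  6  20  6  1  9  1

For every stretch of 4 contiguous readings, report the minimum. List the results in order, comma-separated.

3, 1, 1, 1, 1, 2, 2, 2, 2, 2, 1, 1, 1

12 3 17 10 → min 3
3 17 10 1 → min 1
17 10 1 2 → min 1
10 1 2 10 → min 1
1 2 10 6 → min 1
2 10 6 17 → min 2
10 6 17 2 → min 2
6 17 2 6 → min 2
17 2 6 20 → min 2
2 6 20 6 → min 2
6 20 6 1 → min 1
20 6 1 9 → min 1
6 1 9 1 → min 1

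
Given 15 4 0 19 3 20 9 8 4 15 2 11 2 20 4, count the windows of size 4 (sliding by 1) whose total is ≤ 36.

15 4 0 19 → sum 38
4 0 19 3 → sum 26  ≤ 36 ✓
0 19 3 20 → sum 42
19 3 20 9 → sum 51
3 20 9 8 → sum 40
20 9 8 4 → sum 41
9 8 4 15 → sum 36  ≤ 36 ✓
8 4 15 2 → sum 29  ≤ 36 ✓
4 15 2 11 → sum 32  ≤ 36 ✓
15 2 11 2 → sum 30  ≤ 36 ✓
2 11 2 20 → sum 35  ≤ 36 ✓
11 2 20 4 → sum 37
6 windows satisfy the condition.

6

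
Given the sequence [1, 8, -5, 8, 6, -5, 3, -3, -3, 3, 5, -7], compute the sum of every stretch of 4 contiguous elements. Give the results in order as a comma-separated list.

12, 17, 4, 12, 1, -8, 0, 2, -2

(1, 8, -5, 8) → sum 12
(8, -5, 8, 6) → sum 17
(-5, 8, 6, -5) → sum 4
(8, 6, -5, 3) → sum 12
(6, -5, 3, -3) → sum 1
(-5, 3, -3, -3) → sum -8
(3, -3, -3, 3) → sum 0
(-3, -3, 3, 5) → sum 2
(-3, 3, 5, -7) → sum -2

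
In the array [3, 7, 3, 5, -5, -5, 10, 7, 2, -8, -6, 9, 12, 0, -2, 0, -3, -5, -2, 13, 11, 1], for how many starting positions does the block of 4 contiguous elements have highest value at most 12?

16

3 7 3 5 → max 7  ≤ 12 ✓
7 3 5 -5 → max 7  ≤ 12 ✓
3 5 -5 -5 → max 5  ≤ 12 ✓
5 -5 -5 10 → max 10  ≤ 12 ✓
-5 -5 10 7 → max 10  ≤ 12 ✓
-5 10 7 2 → max 10  ≤ 12 ✓
10 7 2 -8 → max 10  ≤ 12 ✓
7 2 -8 -6 → max 7  ≤ 12 ✓
2 -8 -6 9 → max 9  ≤ 12 ✓
-8 -6 9 12 → max 12  ≤ 12 ✓
-6 9 12 0 → max 12  ≤ 12 ✓
9 12 0 -2 → max 12  ≤ 12 ✓
12 0 -2 0 → max 12  ≤ 12 ✓
0 -2 0 -3 → max 0  ≤ 12 ✓
-2 0 -3 -5 → max 0  ≤ 12 ✓
0 -3 -5 -2 → max 0  ≤ 12 ✓
-3 -5 -2 13 → max 13
-5 -2 13 11 → max 13
-2 13 11 1 → max 13
16 windows satisfy the condition.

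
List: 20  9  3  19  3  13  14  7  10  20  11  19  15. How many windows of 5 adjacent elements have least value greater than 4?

(20, 9, 3, 19, 3) → min 3
(9, 3, 19, 3, 13) → min 3
(3, 19, 3, 13, 14) → min 3
(19, 3, 13, 14, 7) → min 3
(3, 13, 14, 7, 10) → min 3
(13, 14, 7, 10, 20) → min 7  > 4 ✓
(14, 7, 10, 20, 11) → min 7  > 4 ✓
(7, 10, 20, 11, 19) → min 7  > 4 ✓
(10, 20, 11, 19, 15) → min 10  > 4 ✓
4 windows satisfy the condition.

4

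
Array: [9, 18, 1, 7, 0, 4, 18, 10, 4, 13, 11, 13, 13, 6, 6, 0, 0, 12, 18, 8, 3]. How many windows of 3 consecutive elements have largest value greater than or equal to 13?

14

(9, 18, 1) → max 18  ≥ 13 ✓
(18, 1, 7) → max 18  ≥ 13 ✓
(1, 7, 0) → max 7
(7, 0, 4) → max 7
(0, 4, 18) → max 18  ≥ 13 ✓
(4, 18, 10) → max 18  ≥ 13 ✓
(18, 10, 4) → max 18  ≥ 13 ✓
(10, 4, 13) → max 13  ≥ 13 ✓
(4, 13, 11) → max 13  ≥ 13 ✓
(13, 11, 13) → max 13  ≥ 13 ✓
(11, 13, 13) → max 13  ≥ 13 ✓
(13, 13, 6) → max 13  ≥ 13 ✓
(13, 6, 6) → max 13  ≥ 13 ✓
(6, 6, 0) → max 6
(6, 0, 0) → max 6
(0, 0, 12) → max 12
(0, 12, 18) → max 18  ≥ 13 ✓
(12, 18, 8) → max 18  ≥ 13 ✓
(18, 8, 3) → max 18  ≥ 13 ✓
14 windows satisfy the condition.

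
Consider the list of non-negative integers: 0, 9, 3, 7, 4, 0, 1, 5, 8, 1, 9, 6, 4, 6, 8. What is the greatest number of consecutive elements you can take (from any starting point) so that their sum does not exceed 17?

Extend to the right; shrink from the left whenever the sum exceeds 17:
add 0: [0] sum 0, len 1
add 9: [0, 9] sum 9, len 2
add 3: [0, 9, 3] sum 12, len 3
add 7: [3, 7] sum 10, len 2
add 4: [3, 7, 4] sum 14, len 3
add 0: [3, 7, 4, 0] sum 14, len 4
add 1: [3, 7, 4, 0, 1] sum 15, len 5
add 5: [7, 4, 0, 1, 5] sum 17, len 5
add 8: [0, 1, 5, 8] sum 14, len 4
add 1: [0, 1, 5, 8, 1] sum 15, len 5
add 9: [1, 9] sum 10, len 2
add 6: [1, 9, 6] sum 16, len 3
add 4: [6, 4] sum 10, len 2
add 6: [6, 4, 6] sum 16, len 3
add 8: [6, 8] sum 14, len 2
Longest length seen: 5.

5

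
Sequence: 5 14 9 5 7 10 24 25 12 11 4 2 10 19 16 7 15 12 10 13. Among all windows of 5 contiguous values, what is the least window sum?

39

Window sums for each of the 16 positions:
[5, 14, 9, 5, 7] → sum 40
[14, 9, 5, 7, 10] → sum 45
[9, 5, 7, 10, 24] → sum 55
[5, 7, 10, 24, 25] → sum 71
[7, 10, 24, 25, 12] → sum 78
[10, 24, 25, 12, 11] → sum 82
[24, 25, 12, 11, 4] → sum 76
[25, 12, 11, 4, 2] → sum 54
[12, 11, 4, 2, 10] → sum 39
[11, 4, 2, 10, 19] → sum 46
[4, 2, 10, 19, 16] → sum 51
[2, 10, 19, 16, 7] → sum 54
[10, 19, 16, 7, 15] → sum 67
[19, 16, 7, 15, 12] → sum 69
[16, 7, 15, 12, 10] → sum 60
[7, 15, 12, 10, 13] → sum 57
Least of these is 39.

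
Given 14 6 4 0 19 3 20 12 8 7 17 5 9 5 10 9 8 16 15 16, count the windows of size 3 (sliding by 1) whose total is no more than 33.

13

[14, 6, 4] → sum 24  ≤ 33 ✓
[6, 4, 0] → sum 10  ≤ 33 ✓
[4, 0, 19] → sum 23  ≤ 33 ✓
[0, 19, 3] → sum 22  ≤ 33 ✓
[19, 3, 20] → sum 42
[3, 20, 12] → sum 35
[20, 12, 8] → sum 40
[12, 8, 7] → sum 27  ≤ 33 ✓
[8, 7, 17] → sum 32  ≤ 33 ✓
[7, 17, 5] → sum 29  ≤ 33 ✓
[17, 5, 9] → sum 31  ≤ 33 ✓
[5, 9, 5] → sum 19  ≤ 33 ✓
[9, 5, 10] → sum 24  ≤ 33 ✓
[5, 10, 9] → sum 24  ≤ 33 ✓
[10, 9, 8] → sum 27  ≤ 33 ✓
[9, 8, 16] → sum 33  ≤ 33 ✓
[8, 16, 15] → sum 39
[16, 15, 16] → sum 47
13 windows satisfy the condition.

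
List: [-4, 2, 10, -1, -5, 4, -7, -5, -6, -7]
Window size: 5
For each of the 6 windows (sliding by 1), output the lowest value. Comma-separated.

(-4, 2, 10, -1, -5) → min -5
(2, 10, -1, -5, 4) → min -5
(10, -1, -5, 4, -7) → min -7
(-1, -5, 4, -7, -5) → min -7
(-5, 4, -7, -5, -6) → min -7
(4, -7, -5, -6, -7) → min -7

-5, -5, -7, -7, -7, -7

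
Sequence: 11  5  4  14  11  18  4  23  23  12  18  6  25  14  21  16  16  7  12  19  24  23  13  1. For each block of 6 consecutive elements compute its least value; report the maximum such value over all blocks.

Window mins for each of the 19 positions:
11 5 4 14 11 18 → min 4
5 4 14 11 18 4 → min 4
4 14 11 18 4 23 → min 4
14 11 18 4 23 23 → min 4
11 18 4 23 23 12 → min 4
18 4 23 23 12 18 → min 4
4 23 23 12 18 6 → min 4
23 23 12 18 6 25 → min 6
23 12 18 6 25 14 → min 6
12 18 6 25 14 21 → min 6
18 6 25 14 21 16 → min 6
6 25 14 21 16 16 → min 6
25 14 21 16 16 7 → min 7
14 21 16 16 7 12 → min 7
21 16 16 7 12 19 → min 7
16 16 7 12 19 24 → min 7
16 7 12 19 24 23 → min 7
7 12 19 24 23 13 → min 7
12 19 24 23 13 1 → min 1
Maximum of these is 7.

7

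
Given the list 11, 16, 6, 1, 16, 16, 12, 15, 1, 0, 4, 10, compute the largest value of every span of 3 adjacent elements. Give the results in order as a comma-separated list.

Sliding a size-3 window across the 12 values:
(11, 16, 6) → max 16
(16, 6, 1) → max 16
(6, 1, 16) → max 16
(1, 16, 16) → max 16
(16, 16, 12) → max 16
(16, 12, 15) → max 16
(12, 15, 1) → max 15
(15, 1, 0) → max 15
(1, 0, 4) → max 4
(0, 4, 10) → max 10

16, 16, 16, 16, 16, 16, 15, 15, 4, 10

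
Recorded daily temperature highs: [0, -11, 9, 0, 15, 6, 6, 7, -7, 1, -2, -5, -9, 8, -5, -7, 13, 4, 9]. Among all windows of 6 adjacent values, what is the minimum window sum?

[0, -11, 9, 0, 15, 6] → sum 19
[-11, 9, 0, 15, 6, 6] → sum 25
[9, 0, 15, 6, 6, 7] → sum 43
[0, 15, 6, 6, 7, -7] → sum 27
[15, 6, 6, 7, -7, 1] → sum 28
[6, 6, 7, -7, 1, -2] → sum 11
[6, 7, -7, 1, -2, -5] → sum 0
[7, -7, 1, -2, -5, -9] → sum -15
[-7, 1, -2, -5, -9, 8] → sum -14
[1, -2, -5, -9, 8, -5] → sum -12
[-2, -5, -9, 8, -5, -7] → sum -20
[-5, -9, 8, -5, -7, 13] → sum -5
[-9, 8, -5, -7, 13, 4] → sum 4
[8, -5, -7, 13, 4, 9] → sum 22
Minimum of these is -20.

-20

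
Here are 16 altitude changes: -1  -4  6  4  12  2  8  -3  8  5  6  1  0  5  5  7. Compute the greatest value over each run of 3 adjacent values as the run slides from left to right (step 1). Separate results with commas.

(-1, -4, 6) → max 6
(-4, 6, 4) → max 6
(6, 4, 12) → max 12
(4, 12, 2) → max 12
(12, 2, 8) → max 12
(2, 8, -3) → max 8
(8, -3, 8) → max 8
(-3, 8, 5) → max 8
(8, 5, 6) → max 8
(5, 6, 1) → max 6
(6, 1, 0) → max 6
(1, 0, 5) → max 5
(0, 5, 5) → max 5
(5, 5, 7) → max 7

6, 6, 12, 12, 12, 8, 8, 8, 8, 6, 6, 5, 5, 7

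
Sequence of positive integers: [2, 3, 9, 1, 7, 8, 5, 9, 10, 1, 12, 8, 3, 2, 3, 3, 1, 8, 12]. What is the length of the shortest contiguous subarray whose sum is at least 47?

add 2: running sum 2 < 47
add 3: running sum 5 < 47
add 9: running sum 14 < 47
add 1: running sum 15 < 47
add 7: running sum 22 < 47
add 8: running sum 30 < 47
add 5: running sum 35 < 47
add 9: running sum 44 < 47
end 8: [9, 1, 7, 8, 5, 9, 10] sum 49, len 7
end 9: [9, 1, 7, 8, 5, 9, 10, 1] sum 50, len 8
end 10: [7, 8, 5, 9, 10, 1, 12] sum 52, len 7
end 11: [8, 5, 9, 10, 1, 12, 8] sum 53, len 7
end 12: [5, 9, 10, 1, 12, 8, 3] sum 48, len 7
end 13: [5, 9, 10, 1, 12, 8, 3, 2] sum 50, len 8
end 14: [9, 10, 1, 12, 8, 3, 2, 3] sum 48, len 8
end 15: [9, 10, 1, 12, 8, 3, 2, 3, 3] sum 51, len 9
end 16: [9, 10, 1, 12, 8, 3, 2, 3, 3, 1] sum 52, len 10
end 17: [10, 1, 12, 8, 3, 2, 3, 3, 1, 8] sum 51, len 10
end 18: [12, 8, 3, 2, 3, 3, 1, 8, 12] sum 52, len 9
Shortest qualifying length: 7.

7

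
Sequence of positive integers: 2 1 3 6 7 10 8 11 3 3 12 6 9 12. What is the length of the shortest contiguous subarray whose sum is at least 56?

add 2: running sum 2 < 56
add 1: running sum 3 < 56
add 3: running sum 6 < 56
add 6: running sum 12 < 56
add 7: running sum 19 < 56
add 10: running sum 29 < 56
add 8: running sum 37 < 56
add 11: running sum 48 < 56
add 3: running sum 51 < 56
add 3: running sum 54 < 56
add 12: shortest ending here [6, 7, 10, 8, 11, 3, 3, 12] sum 60, len 8
add 6: shortest ending here [7, 10, 8, 11, 3, 3, 12, 6] sum 60, len 8
add 9: shortest ending here [10, 8, 11, 3, 3, 12, 6, 9] sum 62, len 8
add 12: shortest ending here [11, 3, 3, 12, 6, 9, 12] sum 56, len 7
Shortest qualifying length: 7.

7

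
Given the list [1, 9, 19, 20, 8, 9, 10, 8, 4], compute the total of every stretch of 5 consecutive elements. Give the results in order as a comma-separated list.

57, 65, 66, 55, 39

1 9 19 20 8 → sum 57
9 19 20 8 9 → sum 65
19 20 8 9 10 → sum 66
20 8 9 10 8 → sum 55
8 9 10 8 4 → sum 39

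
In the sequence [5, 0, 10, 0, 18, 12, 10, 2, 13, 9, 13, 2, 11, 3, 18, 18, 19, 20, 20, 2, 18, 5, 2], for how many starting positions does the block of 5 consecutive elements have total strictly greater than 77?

4

5 0 10 0 18 → sum 33
0 10 0 18 12 → sum 40
10 0 18 12 10 → sum 50
0 18 12 10 2 → sum 42
18 12 10 2 13 → sum 55
12 10 2 13 9 → sum 46
10 2 13 9 13 → sum 47
2 13 9 13 2 → sum 39
13 9 13 2 11 → sum 48
9 13 2 11 3 → sum 38
13 2 11 3 18 → sum 47
2 11 3 18 18 → sum 52
11 3 18 18 19 → sum 69
3 18 18 19 20 → sum 78  > 77 ✓
18 18 19 20 20 → sum 95  > 77 ✓
18 19 20 20 2 → sum 79  > 77 ✓
19 20 20 2 18 → sum 79  > 77 ✓
20 20 2 18 5 → sum 65
20 2 18 5 2 → sum 47
4 windows satisfy the condition.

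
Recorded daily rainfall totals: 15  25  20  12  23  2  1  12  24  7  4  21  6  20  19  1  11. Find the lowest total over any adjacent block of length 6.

50

Each size-6 window and its sum:
(15, 25, 20, 12, 23, 2) → sum 97
(25, 20, 12, 23, 2, 1) → sum 83
(20, 12, 23, 2, 1, 12) → sum 70
(12, 23, 2, 1, 12, 24) → sum 74
(23, 2, 1, 12, 24, 7) → sum 69
(2, 1, 12, 24, 7, 4) → sum 50
(1, 12, 24, 7, 4, 21) → sum 69
(12, 24, 7, 4, 21, 6) → sum 74
(24, 7, 4, 21, 6, 20) → sum 82
(7, 4, 21, 6, 20, 19) → sum 77
(4, 21, 6, 20, 19, 1) → sum 71
(21, 6, 20, 19, 1, 11) → sum 78
Lowest of these is 50.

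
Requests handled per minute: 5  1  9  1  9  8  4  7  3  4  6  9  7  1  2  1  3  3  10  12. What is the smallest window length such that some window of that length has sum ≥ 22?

add 5: running sum 5 < 22
add 1: running sum 6 < 22
add 9: running sum 15 < 22
add 1: running sum 16 < 22
add 9: shortest ending here [5, 1, 9, 1, 9] sum 25, len 5
add 8: shortest ending here [9, 1, 9, 8] sum 27, len 4
add 4: shortest ending here [1, 9, 8, 4] sum 22, len 4
add 7: shortest ending here [9, 8, 4, 7] sum 28, len 4
add 3: shortest ending here [8, 4, 7, 3] sum 22, len 4
add 4: shortest ending here [8, 4, 7, 3, 4] sum 26, len 5
add 6: shortest ending here [4, 7, 3, 4, 6] sum 24, len 5
add 9: shortest ending here [3, 4, 6, 9] sum 22, len 4
add 7: shortest ending here [6, 9, 7] sum 22, len 3
add 1: shortest ending here [6, 9, 7, 1] sum 23, len 4
add 2: shortest ending here [6, 9, 7, 1, 2] sum 25, len 5
add 1: shortest ending here [6, 9, 7, 1, 2, 1] sum 26, len 6
add 3: shortest ending here [9, 7, 1, 2, 1, 3] sum 23, len 6
add 3: shortest ending here [9, 7, 1, 2, 1, 3, 3] sum 26, len 7
add 10: shortest ending here [7, 1, 2, 1, 3, 3, 10] sum 27, len 7
add 12: shortest ending here [10, 12] sum 22, len 2
Shortest qualifying length: 2.

2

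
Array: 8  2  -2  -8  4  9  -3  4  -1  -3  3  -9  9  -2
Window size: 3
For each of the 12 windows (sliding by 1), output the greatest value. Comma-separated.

8 2 -2 → max 8
2 -2 -8 → max 2
-2 -8 4 → max 4
-8 4 9 → max 9
4 9 -3 → max 9
9 -3 4 → max 9
-3 4 -1 → max 4
4 -1 -3 → max 4
-1 -3 3 → max 3
-3 3 -9 → max 3
3 -9 9 → max 9
-9 9 -2 → max 9

8, 2, 4, 9, 9, 9, 4, 4, 3, 3, 9, 9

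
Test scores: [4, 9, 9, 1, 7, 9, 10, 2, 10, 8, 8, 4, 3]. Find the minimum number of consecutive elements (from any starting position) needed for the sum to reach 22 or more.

3

add 4: running sum 4 < 22
add 9: running sum 13 < 22
add 9: shortest ending here [4, 9, 9] sum 22, len 3
add 1: shortest ending here [4, 9, 9, 1] sum 23, len 4
add 7: shortest ending here [9, 9, 1, 7] sum 26, len 4
add 9: shortest ending here [9, 1, 7, 9] sum 26, len 4
add 10: shortest ending here [7, 9, 10] sum 26, len 3
add 2: shortest ending here [7, 9, 10, 2] sum 28, len 4
add 10: shortest ending here [10, 2, 10] sum 22, len 3
add 8: shortest ending here [10, 2, 10, 8] sum 30, len 4
add 8: shortest ending here [10, 8, 8] sum 26, len 3
add 4: shortest ending here [10, 8, 8, 4] sum 30, len 4
add 3: shortest ending here [8, 8, 4, 3] sum 23, len 4
Shortest qualifying length: 3.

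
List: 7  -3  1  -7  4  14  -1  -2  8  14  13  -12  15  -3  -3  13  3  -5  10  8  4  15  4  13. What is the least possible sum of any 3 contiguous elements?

-9

7 -3 1 → sum 5
-3 1 -7 → sum -9
1 -7 4 → sum -2
-7 4 14 → sum 11
4 14 -1 → sum 17
14 -1 -2 → sum 11
-1 -2 8 → sum 5
-2 8 14 → sum 20
8 14 13 → sum 35
14 13 -12 → sum 15
13 -12 15 → sum 16
-12 15 -3 → sum 0
15 -3 -3 → sum 9
-3 -3 13 → sum 7
-3 13 3 → sum 13
13 3 -5 → sum 11
3 -5 10 → sum 8
-5 10 8 → sum 13
10 8 4 → sum 22
8 4 15 → sum 27
4 15 4 → sum 23
15 4 13 → sum 32
Least of these is -9.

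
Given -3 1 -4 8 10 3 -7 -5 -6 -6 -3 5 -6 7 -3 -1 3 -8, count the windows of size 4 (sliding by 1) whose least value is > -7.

-3 1 -4 8 → min -4  > -7 ✓
1 -4 8 10 → min -4  > -7 ✓
-4 8 10 3 → min -4  > -7 ✓
8 10 3 -7 → min -7
10 3 -7 -5 → min -7
3 -7 -5 -6 → min -7
-7 -5 -6 -6 → min -7
-5 -6 -6 -3 → min -6  > -7 ✓
-6 -6 -3 5 → min -6  > -7 ✓
-6 -3 5 -6 → min -6  > -7 ✓
-3 5 -6 7 → min -6  > -7 ✓
5 -6 7 -3 → min -6  > -7 ✓
-6 7 -3 -1 → min -6  > -7 ✓
7 -3 -1 3 → min -3  > -7 ✓
-3 -1 3 -8 → min -8
10 windows satisfy the condition.

10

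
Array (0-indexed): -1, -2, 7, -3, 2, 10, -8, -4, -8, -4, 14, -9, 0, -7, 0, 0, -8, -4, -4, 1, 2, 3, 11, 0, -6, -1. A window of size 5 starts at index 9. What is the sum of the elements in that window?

Elements at indices 9..13: -4, 14, -9, 0, -7
sum(-4, 14, -9, 0, -7) = -6

-6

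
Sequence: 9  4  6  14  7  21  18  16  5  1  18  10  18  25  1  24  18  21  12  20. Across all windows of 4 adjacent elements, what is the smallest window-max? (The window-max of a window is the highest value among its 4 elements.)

Each size-4 window and its max:
[9, 4, 6, 14] → max 14
[4, 6, 14, 7] → max 14
[6, 14, 7, 21] → max 21
[14, 7, 21, 18] → max 21
[7, 21, 18, 16] → max 21
[21, 18, 16, 5] → max 21
[18, 16, 5, 1] → max 18
[16, 5, 1, 18] → max 18
[5, 1, 18, 10] → max 18
[1, 18, 10, 18] → max 18
[18, 10, 18, 25] → max 25
[10, 18, 25, 1] → max 25
[18, 25, 1, 24] → max 25
[25, 1, 24, 18] → max 25
[1, 24, 18, 21] → max 24
[24, 18, 21, 12] → max 24
[18, 21, 12, 20] → max 21
Smallest of these is 14.

14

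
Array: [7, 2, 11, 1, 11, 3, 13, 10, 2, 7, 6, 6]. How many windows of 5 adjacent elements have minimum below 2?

7 2 11 1 11 → min 1  < 2 ✓
2 11 1 11 3 → min 1  < 2 ✓
11 1 11 3 13 → min 1  < 2 ✓
1 11 3 13 10 → min 1  < 2 ✓
11 3 13 10 2 → min 2
3 13 10 2 7 → min 2
13 10 2 7 6 → min 2
10 2 7 6 6 → min 2
4 windows satisfy the condition.

4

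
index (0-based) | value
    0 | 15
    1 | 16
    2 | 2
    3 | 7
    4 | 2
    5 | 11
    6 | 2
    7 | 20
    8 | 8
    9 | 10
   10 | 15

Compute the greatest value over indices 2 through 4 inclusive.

Elements at indices 2..4: 2, 7, 2
max(2, 7, 2) = 7

7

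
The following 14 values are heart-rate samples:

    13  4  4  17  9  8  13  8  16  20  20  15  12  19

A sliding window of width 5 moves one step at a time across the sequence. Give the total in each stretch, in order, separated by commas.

47, 42, 51, 55, 54, 65, 77, 79, 83, 86

(13, 4, 4, 17, 9) → sum 47
(4, 4, 17, 9, 8) → sum 42
(4, 17, 9, 8, 13) → sum 51
(17, 9, 8, 13, 8) → sum 55
(9, 8, 13, 8, 16) → sum 54
(8, 13, 8, 16, 20) → sum 65
(13, 8, 16, 20, 20) → sum 77
(8, 16, 20, 20, 15) → sum 79
(16, 20, 20, 15, 12) → sum 83
(20, 20, 15, 12, 19) → sum 86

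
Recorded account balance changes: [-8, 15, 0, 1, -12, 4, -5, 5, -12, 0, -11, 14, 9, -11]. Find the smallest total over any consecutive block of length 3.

-23

[-8, 15, 0] → sum 7
[15, 0, 1] → sum 16
[0, 1, -12] → sum -11
[1, -12, 4] → sum -7
[-12, 4, -5] → sum -13
[4, -5, 5] → sum 4
[-5, 5, -12] → sum -12
[5, -12, 0] → sum -7
[-12, 0, -11] → sum -23
[0, -11, 14] → sum 3
[-11, 14, 9] → sum 12
[14, 9, -11] → sum 12
Smallest of these is -23.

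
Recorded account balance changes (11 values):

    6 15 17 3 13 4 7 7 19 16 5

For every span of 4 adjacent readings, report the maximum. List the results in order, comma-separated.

Sliding a size-4 window across the 11 values:
[6, 15, 17, 3] → max 17
[15, 17, 3, 13] → max 17
[17, 3, 13, 4] → max 17
[3, 13, 4, 7] → max 13
[13, 4, 7, 7] → max 13
[4, 7, 7, 19] → max 19
[7, 7, 19, 16] → max 19
[7, 19, 16, 5] → max 19

17, 17, 17, 13, 13, 19, 19, 19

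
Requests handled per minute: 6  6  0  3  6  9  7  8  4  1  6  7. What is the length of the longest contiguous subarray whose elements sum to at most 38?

add 6: [6] sum 6, len 1
add 6: [6, 6] sum 12, len 2
add 0: [6, 6, 0] sum 12, len 3
add 3: [6, 6, 0, 3] sum 15, len 4
add 6: [6, 6, 0, 3, 6] sum 21, len 5
add 9: [6, 6, 0, 3, 6, 9] sum 30, len 6
add 7: [6, 6, 0, 3, 6, 9, 7] sum 37, len 7
add 8: [0, 3, 6, 9, 7, 8] sum 33, len 6
add 4: [0, 3, 6, 9, 7, 8, 4] sum 37, len 7
add 1: [0, 3, 6, 9, 7, 8, 4, 1] sum 38, len 8
add 6: [9, 7, 8, 4, 1, 6] sum 35, len 6
add 7: [7, 8, 4, 1, 6, 7] sum 33, len 6
Longest length seen: 8.

8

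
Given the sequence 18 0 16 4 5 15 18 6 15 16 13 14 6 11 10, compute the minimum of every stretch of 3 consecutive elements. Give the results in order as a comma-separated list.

0, 0, 4, 4, 5, 6, 6, 6, 13, 13, 6, 6, 6

18 0 16 → min 0
0 16 4 → min 0
16 4 5 → min 4
4 5 15 → min 4
5 15 18 → min 5
15 18 6 → min 6
18 6 15 → min 6
6 15 16 → min 6
15 16 13 → min 13
16 13 14 → min 13
13 14 6 → min 6
14 6 11 → min 6
6 11 10 → min 6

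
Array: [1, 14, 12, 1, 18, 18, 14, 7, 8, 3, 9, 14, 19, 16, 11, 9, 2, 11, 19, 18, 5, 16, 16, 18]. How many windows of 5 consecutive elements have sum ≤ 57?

[1, 14, 12, 1, 18] → sum 46  ≤ 57 ✓
[14, 12, 1, 18, 18] → sum 63
[12, 1, 18, 18, 14] → sum 63
[1, 18, 18, 14, 7] → sum 58
[18, 18, 14, 7, 8] → sum 65
[18, 14, 7, 8, 3] → sum 50  ≤ 57 ✓
[14, 7, 8, 3, 9] → sum 41  ≤ 57 ✓
[7, 8, 3, 9, 14] → sum 41  ≤ 57 ✓
[8, 3, 9, 14, 19] → sum 53  ≤ 57 ✓
[3, 9, 14, 19, 16] → sum 61
[9, 14, 19, 16, 11] → sum 69
[14, 19, 16, 11, 9] → sum 69
[19, 16, 11, 9, 2] → sum 57  ≤ 57 ✓
[16, 11, 9, 2, 11] → sum 49  ≤ 57 ✓
[11, 9, 2, 11, 19] → sum 52  ≤ 57 ✓
[9, 2, 11, 19, 18] → sum 59
[2, 11, 19, 18, 5] → sum 55  ≤ 57 ✓
[11, 19, 18, 5, 16] → sum 69
[19, 18, 5, 16, 16] → sum 74
[18, 5, 16, 16, 18] → sum 73
9 windows satisfy the condition.

9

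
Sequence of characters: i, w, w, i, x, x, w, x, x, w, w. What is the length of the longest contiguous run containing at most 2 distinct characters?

Extend right; when distinct count exceeds 2, shrink from the left:
add i: window [i] (1 distinct), len 1
add w: window [i, w] (2 distinct), len 2
add w: window [i, w, w] (2 distinct), len 3
add i: window [i, w, w, i] (2 distinct), len 4
add x: window [i, x] (2 distinct), len 2
add x: window [i, x, x] (2 distinct), len 3
add w: window [x, x, w] (2 distinct), len 3
add x: window [x, x, w, x] (2 distinct), len 4
add x: window [x, x, w, x, x] (2 distinct), len 5
add w: window [x, x, w, x, x, w] (2 distinct), len 6
add w: window [x, x, w, x, x, w, w] (2 distinct), len 7
Longest length with ≤2 distinct: 7.

7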